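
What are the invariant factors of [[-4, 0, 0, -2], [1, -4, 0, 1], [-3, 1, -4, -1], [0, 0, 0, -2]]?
(x + 2)(x + 4)^3

The Jordan structure of A has elementary divisors (x + 4)^3, (x + 2). Arranging the block sizes at each eigenvalue in decreasing order and taking row products gives the invariant factors.

Invariant factors (smallest first, each dividing the next): (x + 2)(x + 4)^3.

Check: the last factor (x + 2)(x + 4)^3 is the minimal polynomial, and the product (x + 2)(x + 4)^3 is the characteristic polynomial.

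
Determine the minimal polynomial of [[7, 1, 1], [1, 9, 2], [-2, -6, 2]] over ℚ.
The characteristic polynomial factors as (x - 6)^3. The minimal polynomial is ∏(x - λ)^{k_λ} where k_λ is the size of the largest Jordan block at λ.

For λ = 6: rank(A - 6I) = 2, and the largest Jordan block has size 3 (the smallest k with rank((A - 6I)^k) = rank((A - 6I)^(k+1))).

So m_A(x) = (x - 6)^3.

m_A(x) = (x - 6)^3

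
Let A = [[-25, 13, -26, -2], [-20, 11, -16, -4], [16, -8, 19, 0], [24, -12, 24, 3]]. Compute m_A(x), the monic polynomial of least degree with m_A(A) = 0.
m_A(x) = (x - 3)(x - 1)^2

The characteristic polynomial factors as (x - 3)^2(x - 1)^2. The minimal polynomial is ∏(x - λ)^{k_λ} where k_λ is the size of the largest Jordan block at λ.

For λ = 1: rank(A - I) = 3, and the largest Jordan block has size 2 (the smallest k with rank((A - I)^k) = rank((A - I)^(k+1))).
For λ = 3: rank(A - 3I) = 2, and the largest Jordan block has size 1 (the smallest k with rank((A - 3I)^k) = rank((A - 3I)^(k+1))).

So m_A(x) = (x - 3)(x - 1)^2.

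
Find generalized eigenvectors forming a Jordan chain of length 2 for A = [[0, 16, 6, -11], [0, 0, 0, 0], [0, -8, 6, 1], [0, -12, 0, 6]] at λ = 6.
We seek v_1 ∈ ker((A - 6I)^2) \ ker(A - 6I), then set v_{i+1} = (A - 6I) v_i.

One such chain is v_1 = [[-1, 0, 1, 1]]^T, v_2 = [[1, 0, 1, 0]]^T. Check: (A - 6I) v_2 = [[0, 0, 0, 0]]^T = 0.

v_1 = [[-1, 0, 1, 1]]^T, v_2 = [[1, 0, 1, 0]]^T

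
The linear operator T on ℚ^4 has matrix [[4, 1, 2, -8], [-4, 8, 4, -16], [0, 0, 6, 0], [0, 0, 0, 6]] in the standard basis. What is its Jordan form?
J = [[6, 1, 0, 0], [0, 6, 0, 0], [0, 0, 6, 0], [0, 0, 0, 6]]

The characteristic polynomial is det(xI - A) = (x - 6)^4, so the eigenvalues are 6 (algebraic multiplicity 4).

For λ = 6: rank(A - 6I) = 1, rank((A - 6I)^2) = 0. The eigenspace has dimension 4 - 1 = 3, so there are 3 Jordan blocks; the rank sequence gives block sizes [2, 1, 1].

Assembling the blocks gives the Jordan form J above.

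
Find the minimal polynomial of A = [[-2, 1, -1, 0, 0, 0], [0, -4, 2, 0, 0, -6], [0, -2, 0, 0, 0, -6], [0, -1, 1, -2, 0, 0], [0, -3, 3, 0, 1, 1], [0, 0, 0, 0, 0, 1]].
m_A(x) = (x - 1)^2(x + 2)^2

The characteristic polynomial factors as (x - 1)^2(x + 2)^4. The minimal polynomial is ∏(x - λ)^{k_λ} where k_λ is the size of the largest Jordan block at λ.

For λ = -2: rank(A + 2I) = 3, and the largest Jordan block has size 2 (the smallest k with rank((A + 2I)^k) = rank((A + 2I)^(k+1))).
For λ = 1: rank(A - I) = 5, and the largest Jordan block has size 2 (the smallest k with rank((A - I)^k) = rank((A - I)^(k+1))).

So m_A(x) = (x - 1)^2(x + 2)^2.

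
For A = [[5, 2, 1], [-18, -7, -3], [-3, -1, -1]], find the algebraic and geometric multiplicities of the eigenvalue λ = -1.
algebraic multiplicity 3, geometric multiplicity 1

The characteristic polynomial is (x + 1)^3, so the factor x + 1 appears with exponent 3: the algebraic multiplicity is 3.

rank(A + I) = 2, so the eigenspace has dimension 3 - 2 = 1: the geometric multiplicity is 1.

Since 1 < 3, A is not diagonalizable.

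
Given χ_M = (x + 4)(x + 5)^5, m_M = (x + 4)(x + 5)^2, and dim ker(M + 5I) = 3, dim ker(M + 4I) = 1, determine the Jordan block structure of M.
λ = -5: algebraic multiplicity 5 (exponent in χ_M), largest block size 2 (exponent in m_M), 3 blocks (geometric multiplicity). These force block sizes [2, 2, 1].
λ = -4: algebraic multiplicity 1 (exponent in χ_M), largest block size 1 (exponent in m_M), 1 block (geometric multiplicity). This forces block sizes [1].

Jordan blocks: (-5, 2), (-5, 2), (-5, 1), (-4, 1)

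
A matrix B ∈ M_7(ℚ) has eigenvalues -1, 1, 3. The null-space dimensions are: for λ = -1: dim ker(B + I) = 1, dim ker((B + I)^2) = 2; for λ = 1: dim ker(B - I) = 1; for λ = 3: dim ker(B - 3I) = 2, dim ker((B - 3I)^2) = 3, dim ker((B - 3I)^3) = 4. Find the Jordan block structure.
Jordan blocks: (-1, 2), (1, 1), (3, 3), (3, 1)

λ = -1: successive nullity increments [1, 1] count blocks of size ≥ k; block sizes are [2].
λ = 1: successive nullity increments [1] count blocks of size ≥ k; block sizes are [1].
λ = 3: successive nullity increments [2, 1, 1] count blocks of size ≥ k; block sizes are [3, 1].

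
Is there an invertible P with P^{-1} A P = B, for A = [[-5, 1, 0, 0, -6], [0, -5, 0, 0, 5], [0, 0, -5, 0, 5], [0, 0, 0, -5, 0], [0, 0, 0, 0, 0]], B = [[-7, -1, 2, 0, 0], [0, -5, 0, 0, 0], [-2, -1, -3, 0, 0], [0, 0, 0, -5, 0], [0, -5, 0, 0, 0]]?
Two matrices over a field are similar if and only if they have the same invariant factors.

Both A and B have characteristic polynomial x(x + 5)^4 and minimal polynomial x(x + 5)^2. Computing further, both have invariant factors x + 5, x + 5, x(x + 5)^2. Hence A and B are similar.

Yes.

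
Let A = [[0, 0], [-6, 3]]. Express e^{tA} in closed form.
A has Jordan form J = [[0, 0], [0, 3]] with A = PJP^{-1}, so e^{tA} = P e^{tJ} P^{-1}.

For a Jordan block J_k(λ), e^{tJ_k(λ)} = e^{λt} · (I + tN + t^2 N^2/2! + ... + t^{k-1} N^{k-1}/(k-1)!) where N is the nilpotent superdiagonal part.

Assembling the blocks and conjugating back gives the entries of e^{tA} as shown above.

e^{tA} = [[1, 0], [2 - 2*e^{3*t}, e^{3*t}]]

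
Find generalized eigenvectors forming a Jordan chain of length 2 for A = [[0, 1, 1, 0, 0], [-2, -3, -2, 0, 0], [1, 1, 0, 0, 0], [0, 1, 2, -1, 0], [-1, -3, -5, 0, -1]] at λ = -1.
v_1 = [[-1, 1, 0, 0, 0]]^T, v_2 = [[0, 0, 0, 1, -2]]^T

We seek v_1 ∈ ker((A + I)^2) \ ker(A + I), then set v_{i+1} = (A + I) v_i.

One such chain is v_1 = [[-1, 1, 0, 0, 0]]^T, v_2 = [[0, 0, 0, 1, -2]]^T. Check: (A + I) v_2 = [[0, 0, 0, 0, 0]]^T = 0.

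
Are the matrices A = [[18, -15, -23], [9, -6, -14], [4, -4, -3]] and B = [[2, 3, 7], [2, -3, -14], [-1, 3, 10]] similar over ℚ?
Both have characteristic polynomial (x - 3)^3, but the minimal polynomial of A is (x - 3)^3 while the minimal polynomial of B is (x - 3)^2. The minimal polynomial is a similarity invariant, so A and B are not similar.

No.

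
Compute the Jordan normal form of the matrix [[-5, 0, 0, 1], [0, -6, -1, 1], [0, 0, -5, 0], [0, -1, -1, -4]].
The characteristic polynomial is det(xI - A) = (x + 5)^4, so the eigenvalues are -5 (algebraic multiplicity 4).

For λ = -5: rank(A + 5I) = 2, rank((A + 5I)^2) = 1, rank((A + 5I)^3) = 0. The eigenspace has dimension 4 - 2 = 2, so there are 2 Jordan blocks; the rank sequence gives block sizes [3, 1].

Assembling the blocks gives the Jordan form J above.

J = [[-5, 1, 0, 0], [0, -5, 1, 0], [0, 0, -5, 0], [0, 0, 0, -5]]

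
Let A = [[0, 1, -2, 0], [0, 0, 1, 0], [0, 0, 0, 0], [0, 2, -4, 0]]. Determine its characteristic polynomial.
xI - A = [[x, -1, 2, 0], [0, x, -1, 0], [0, 0, x, 0], [0, -2, 4, x]].

Expanding det(xI - A) along the first row:
det(xI - A) = + (x)·det([[x, -1, 0], [0, x, 0], [-2, 4, x]]) - (-1)·det([[0, -1, 0], [0, x, 0], [0, 4, x]]) + (2)·det([[0, x, 0], [0, 0, 0], [0, -2, x]]) - (0)·det([[0, x, -1], [0, 0, x], [0, -2, 4]]).

Evaluating gives χ_A(x) = x^4.

χ_A(x) = x^4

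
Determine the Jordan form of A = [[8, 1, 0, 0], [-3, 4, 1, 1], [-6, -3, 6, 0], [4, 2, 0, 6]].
J = [[6, 1, 0, 0], [0, 6, 1, 0], [0, 0, 6, 0], [0, 0, 0, 6]]

The characteristic polynomial is det(xI - A) = (x - 6)^4, so the eigenvalues are 6 (algebraic multiplicity 4).

For λ = 6: rank(A - 6I) = 2, rank((A - 6I)^2) = 1, rank((A - 6I)^3) = 0. The eigenspace has dimension 4 - 2 = 2, so there are 2 Jordan blocks; the rank sequence gives block sizes [3, 1].

Assembling the blocks gives the Jordan form J above.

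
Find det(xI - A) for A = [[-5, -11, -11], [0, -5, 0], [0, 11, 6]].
χ_A(x) = (x - 6)(x + 5)^2

xI - A = [[x + 5, 11, 11], [0, x + 5, 0], [0, -11, x - 6]].

Expanding det(xI - A) along the first row:
det(xI - A) = + (x + 5)·det([[x + 5, 0], [-11, x - 6]]) - (11)·det([[0, 0], [0, x - 6]]) + (11)·det([[0, x + 5], [0, -11]]).

Evaluating gives χ_A(x) = x^3 + 4x^2 - 35x - 150 = (x - 6)(x + 5)^2.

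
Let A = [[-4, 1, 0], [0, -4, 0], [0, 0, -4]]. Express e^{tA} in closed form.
e^{tA} = [[e^{-4*t}, t*e^{-4*t}, 0], [0, e^{-4*t}, 0], [0, 0, e^{-4*t}]]

A has Jordan form J = [[-4, 1, 0], [0, -4, 0], [0, 0, -4]] with A = PJP^{-1}, so e^{tA} = P e^{tJ} P^{-1}.

For a Jordan block J_k(λ), e^{tJ_k(λ)} = e^{λt} · (I + tN + t^2 N^2/2! + ... + t^{k-1} N^{k-1}/(k-1)!) where N is the nilpotent superdiagonal part.

Assembling the blocks and conjugating back gives the entries of e^{tA} as shown above.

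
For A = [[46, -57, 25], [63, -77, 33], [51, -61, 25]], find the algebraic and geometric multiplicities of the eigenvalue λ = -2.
algebraic multiplicity 3, geometric multiplicity 1

The characteristic polynomial is (x + 2)^3, so the factor x + 2 appears with exponent 3: the algebraic multiplicity is 3.

rank(A + 2I) = 2, so the eigenspace has dimension 3 - 2 = 1: the geometric multiplicity is 1.

Since 1 < 3, A is not diagonalizable.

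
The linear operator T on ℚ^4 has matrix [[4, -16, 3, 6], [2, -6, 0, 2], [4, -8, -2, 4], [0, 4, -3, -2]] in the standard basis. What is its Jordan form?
The characteristic polynomial is det(xI - A) = x(x + 2)^3, so the eigenvalues are -2 (algebraic multiplicity 3), 0 (algebraic multiplicity 1).

For λ = -2: rank(A + 2I) = 2, rank((A + 2I)^2) = 1. The eigenspace has dimension 4 - 2 = 2, so there are 2 Jordan blocks; the rank sequence gives block sizes [2, 1].

For λ = 0: algebraic multiplicity 1 gives one 1×1 block.

Assembling the blocks gives the Jordan form J above.

J = [[-2, 1, 0, 0], [0, -2, 0, 0], [0, 0, -2, 0], [0, 0, 0, 0]]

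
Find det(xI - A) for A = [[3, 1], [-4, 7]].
xI - A = [[x - 3, -1], [4, x - 7]].

Expanding det(xI - A) along the first row:
det(xI - A) = + (x - 3)·det([[x - 7]]) - (-1)·det([[4]]).

Evaluating gives χ_A(x) = x^2 - 10x + 25 = (x - 5)^2.

χ_A(x) = (x - 5)^2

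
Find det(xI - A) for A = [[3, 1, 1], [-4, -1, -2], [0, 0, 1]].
χ_A(x) = (x - 1)^3

xI - A = [[x - 3, -1, -1], [4, x + 1, 2], [0, 0, x - 1]].

Expanding det(xI - A) along the first row:
det(xI - A) = + (x - 3)·det([[x + 1, 2], [0, x - 1]]) - (-1)·det([[4, 2], [0, x - 1]]) + (-1)·det([[4, x + 1], [0, 0]]).

Evaluating gives χ_A(x) = x^3 - 3x^2 + 3x - 1 = (x - 1)^3.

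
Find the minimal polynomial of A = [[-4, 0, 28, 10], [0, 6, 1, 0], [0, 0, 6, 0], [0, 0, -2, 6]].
The characteristic polynomial factors as (x - 6)^3(x + 4). The minimal polynomial is ∏(x - λ)^{k_λ} where k_λ is the size of the largest Jordan block at λ.

For λ = -4: rank(A + 4I) = 3, and the largest Jordan block has size 1 (the smallest k with rank((A + 4I)^k) = rank((A + 4I)^(k+1))).
For λ = 6: rank(A - 6I) = 2, and the largest Jordan block has size 2 (the smallest k with rank((A - 6I)^k) = rank((A - 6I)^(k+1))).

So m_A(x) = (x - 6)^2(x + 4).

m_A(x) = (x - 6)^2(x + 4)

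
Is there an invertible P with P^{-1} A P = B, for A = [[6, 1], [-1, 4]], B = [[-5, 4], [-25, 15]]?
Two matrices over a field are similar if and only if they have the same invariant factors.

Both A and B have characteristic polynomial (x - 5)^2 and minimal polynomial (x - 5)^2. Computing further, both have invariant factors (x - 5)^2. Hence A and B are similar.

Yes.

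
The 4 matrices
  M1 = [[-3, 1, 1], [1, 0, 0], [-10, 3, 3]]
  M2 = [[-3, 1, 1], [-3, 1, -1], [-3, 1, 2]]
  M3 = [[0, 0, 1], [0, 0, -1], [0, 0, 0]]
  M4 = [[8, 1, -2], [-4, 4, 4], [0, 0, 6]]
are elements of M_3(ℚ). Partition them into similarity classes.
3 classes: {M1, M2}, {M3}, {M4}

Characteristic polynomials: χ_{M1} = x^3, χ_{M2} = x^3, χ_{M3} = x^3, χ_{M4} = (x - 6)^3.

{M1, M2}: invariant factors x^3.

{M3}: invariant factors x, x^2.

{M4}: invariant factors x - 6, (x - 6)^2.

Matrices are similar if and only if their invariant-factor lists agree; the partition into similarity classes is {M1, M2}, {M3}, {M4}.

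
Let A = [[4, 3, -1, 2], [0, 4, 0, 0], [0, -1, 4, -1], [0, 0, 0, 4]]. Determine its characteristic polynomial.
xI - A = [[x - 4, -3, 1, -2], [0, x - 4, 0, 0], [0, 1, x - 4, 1], [0, 0, 0, x - 4]].

Expanding det(xI - A) along the first row:
det(xI - A) = + (x - 4)·det([[x - 4, 0, 0], [1, x - 4, 1], [0, 0, x - 4]]) - (-3)·det([[0, 0, 0], [0, x - 4, 1], [0, 0, x - 4]]) + (1)·det([[0, x - 4, 0], [0, 1, 1], [0, 0, x - 4]]) - (-2)·det([[0, x - 4, 0], [0, 1, x - 4], [0, 0, 0]]).

Evaluating gives χ_A(x) = x^4 - 16x^3 + 96x^2 - 256x + 256 = (x - 4)^4.

χ_A(x) = (x - 4)^4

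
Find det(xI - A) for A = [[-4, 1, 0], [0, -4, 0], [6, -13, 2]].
χ_A(x) = (x - 2)(x + 4)^2

xI - A = [[x + 4, -1, 0], [0, x + 4, 0], [-6, 13, x - 2]].

Expanding det(xI - A) along the first row:
det(xI - A) = + (x + 4)·det([[x + 4, 0], [13, x - 2]]) - (-1)·det([[0, 0], [-6, x - 2]]) + (0)·det([[0, x + 4], [-6, 13]]).

Evaluating gives χ_A(x) = x^3 + 6x^2 - 32 = (x - 2)(x + 4)^2.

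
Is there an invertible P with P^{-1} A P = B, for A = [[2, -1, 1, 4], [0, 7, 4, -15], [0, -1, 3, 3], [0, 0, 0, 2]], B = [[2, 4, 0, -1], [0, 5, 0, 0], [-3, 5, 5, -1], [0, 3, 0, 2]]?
Yes.

Two matrices over a field are similar if and only if they have the same invariant factors.

Both A and B have characteristic polynomial (x - 5)^2(x - 2)^2 and minimal polynomial (x - 5)^2(x - 2)^2. Computing further, both have invariant factors (x - 5)^2(x - 2)^2. Hence A and B are similar.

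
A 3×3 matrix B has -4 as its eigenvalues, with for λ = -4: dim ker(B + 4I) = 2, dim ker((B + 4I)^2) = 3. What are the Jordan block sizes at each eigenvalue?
Jordan blocks: (-4, 2), (-4, 1)

λ = -4: successive nullity increments [2, 1] count blocks of size ≥ k; block sizes are [2, 1].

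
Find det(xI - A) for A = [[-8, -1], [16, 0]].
xI - A = [[x + 8, 1], [-16, x]].

Expanding det(xI - A) along the first row:
det(xI - A) = + (x + 8)·det([[x]]) - (1)·det([[-16]]).

Evaluating gives χ_A(x) = x^2 + 8x + 16 = (x + 4)^2.

χ_A(x) = (x + 4)^2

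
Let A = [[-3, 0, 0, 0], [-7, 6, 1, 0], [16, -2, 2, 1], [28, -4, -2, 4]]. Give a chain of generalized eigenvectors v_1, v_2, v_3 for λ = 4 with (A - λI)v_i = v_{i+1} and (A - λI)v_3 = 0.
v_1 = [[0, 0, 0, 1]]^T, v_2 = [[0, 0, 1, 0]]^T, v_3 = [[0, 1, -2, -2]]^T

We seek v_1 ∈ ker((A - 4I)^3) \ ker((A - 4I)^2), then set v_{i+1} = (A - 4I) v_i.

One such chain is v_1 = [[0, 0, 0, 1]]^T, v_2 = [[0, 0, 1, 0]]^T, v_3 = [[0, 1, -2, -2]]^T. Check: (A - 4I) v_3 = [[0, 0, 0, 0]]^T = 0.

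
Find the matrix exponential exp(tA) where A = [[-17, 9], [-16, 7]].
e^{tA} = [[(1 - 12*t)*e^{-5*t}, 9*t*e^{-5*t}], [-16*t*e^{-5*t}, (12*t + 1)*e^{-5*t}]]

A has Jordan form J = [[-5, 1], [0, -5]] with A = PJP^{-1}, so e^{tA} = P e^{tJ} P^{-1}.

For a Jordan block J_k(λ), e^{tJ_k(λ)} = e^{λt} · (I + tN + t^2 N^2/2! + ... + t^{k-1} N^{k-1}/(k-1)!) where N is the nilpotent superdiagonal part.

Assembling the blocks and conjugating back gives the entries of e^{tA} as shown above.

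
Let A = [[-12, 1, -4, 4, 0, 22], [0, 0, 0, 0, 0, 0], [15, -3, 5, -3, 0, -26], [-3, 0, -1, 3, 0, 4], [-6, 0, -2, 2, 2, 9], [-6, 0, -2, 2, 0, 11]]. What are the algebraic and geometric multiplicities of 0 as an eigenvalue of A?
algebraic multiplicity 2, geometric multiplicity 1

The characteristic polynomial is x^2(x - 3)(x - 2)^3, so the factor x appears with exponent 2: the algebraic multiplicity is 2.

rank(A) = 5, so the eigenspace has dimension 6 - 5 = 1: the geometric multiplicity is 1.

Since 1 < 2, A is not diagonalizable.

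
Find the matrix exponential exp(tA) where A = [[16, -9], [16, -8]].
A has Jordan form J = [[4, 1], [0, 4]] with A = PJP^{-1}, so e^{tA} = P e^{tJ} P^{-1}.

For a Jordan block J_k(λ), e^{tJ_k(λ)} = e^{λt} · (I + tN + t^2 N^2/2! + ... + t^{k-1} N^{k-1}/(k-1)!) where N is the nilpotent superdiagonal part.

Assembling the blocks and conjugating back gives the entries of e^{tA} as shown above.

e^{tA} = [[(12*t + 1)*e^{4*t}, -9*t*e^{4*t}], [16*t*e^{4*t}, (1 - 12*t)*e^{4*t}]]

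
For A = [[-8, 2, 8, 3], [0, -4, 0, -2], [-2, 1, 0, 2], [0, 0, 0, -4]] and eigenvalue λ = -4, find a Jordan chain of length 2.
We seek v_1 ∈ ker((A + 4I)^2) \ ker(A + 4I), then set v_{i+1} = (A + 4I) v_i.

One such chain is v_1 = [[0, 1, 0, 0]]^T, v_2 = [[2, 0, 1, 0]]^T. Check: (A + 4I) v_2 = [[0, 0, 0, 0]]^T = 0.

v_1 = [[0, 1, 0, 0]]^T, v_2 = [[2, 0, 1, 0]]^T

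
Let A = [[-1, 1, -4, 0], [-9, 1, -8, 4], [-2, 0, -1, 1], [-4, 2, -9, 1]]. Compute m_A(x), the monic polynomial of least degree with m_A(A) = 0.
The characteristic polynomial factors as x^4. The minimal polynomial is ∏(x - λ)^{k_λ} where k_λ is the size of the largest Jordan block at λ.

For λ = 0: rank(A) = 2, and the largest Jordan block has size 2 (the smallest k with rank(A^k) = rank(A^(k+1))).

So m_A(x) = x^2.

m_A(x) = x^2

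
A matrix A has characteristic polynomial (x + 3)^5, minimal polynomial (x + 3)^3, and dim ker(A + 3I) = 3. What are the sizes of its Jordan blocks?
Jordan blocks: (-3, 3), (-3, 1), (-3, 1)

λ = -3: algebraic multiplicity 5 (exponent in χ_A), largest block size 3 (exponent in m_A), 3 blocks (geometric multiplicity). These force block sizes [3, 1, 1].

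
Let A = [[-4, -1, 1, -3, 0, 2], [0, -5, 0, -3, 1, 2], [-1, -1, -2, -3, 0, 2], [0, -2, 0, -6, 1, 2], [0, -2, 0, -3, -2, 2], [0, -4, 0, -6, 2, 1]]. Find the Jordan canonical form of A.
J = [[-3, 1, 0, 0, 0, 0], [0, -3, 0, 0, 0, 0], [0, 0, -3, 1, 0, 0], [0, 0, 0, -3, 0, 0], [0, 0, 0, 0, -3, 0], [0, 0, 0, 0, 0, -3]]

The characteristic polynomial is det(xI - A) = (x + 3)^6, so the eigenvalues are -3 (algebraic multiplicity 6).

For λ = -3: rank(A + 3I) = 2, rank((A + 3I)^2) = 0. The eigenspace has dimension 6 - 2 = 4, so there are 4 Jordan blocks; the rank sequence gives block sizes [2, 2, 1, 1].

Assembling the blocks gives the Jordan form J above.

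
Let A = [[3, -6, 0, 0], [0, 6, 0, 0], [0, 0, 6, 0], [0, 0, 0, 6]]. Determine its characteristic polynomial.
xI - A = [[x - 3, 6, 0, 0], [0, x - 6, 0, 0], [0, 0, x - 6, 0], [0, 0, 0, x - 6]].

Expanding det(xI - A) along the first row:
det(xI - A) = + (x - 3)·det([[x - 6, 0, 0], [0, x - 6, 0], [0, 0, x - 6]]) - (6)·det([[0, 0, 0], [0, x - 6, 0], [0, 0, x - 6]]) + (0)·det([[0, x - 6, 0], [0, 0, 0], [0, 0, x - 6]]) - (0)·det([[0, x - 6, 0], [0, 0, x - 6], [0, 0, 0]]).

Evaluating gives χ_A(x) = x^4 - 21x^3 + 162x^2 - 540x + 648 = (x - 6)^3(x - 3).

χ_A(x) = (x - 6)^3(x - 3)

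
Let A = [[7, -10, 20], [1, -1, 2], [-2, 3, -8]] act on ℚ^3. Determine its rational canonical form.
The invariant factors of A (the non-unit diagonal entries of the Smith normal form of xI - A over ℚ[x]) are (x - 2)(x^2 + 4x - 3), each dividing the next. The characteristic polynomial is their product, (x - 2)(x^2 + 4x - 3).

The rational canonical form is the block-diagonal matrix of companion matrices C(f_i):
R = [[0, 0, -6], [1, 0, 11], [0, 1, -2]].

Note the characteristic polynomial does not split into linear factors over ℚ, so A has no Jordan form over ℚ; the rational canonical form exists over any field.

R = [[0, 0, -6], [1, 0, 11], [0, 1, -2]]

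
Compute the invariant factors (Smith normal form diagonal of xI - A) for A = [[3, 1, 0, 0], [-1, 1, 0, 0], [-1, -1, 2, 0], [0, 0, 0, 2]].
x - 2, x - 2, (x - 2)^2

The Jordan structure of A has elementary divisors (x - 2)^2, (x - 2), (x - 2). Arranging the block sizes at each eigenvalue in decreasing order and taking row products gives the invariant factors.

Invariant factors (smallest first, each dividing the next): x - 2, x - 2, (x - 2)^2.

Check: the last factor (x - 2)^2 is the minimal polynomial, and the product (x - 2)^4 is the characteristic polynomial.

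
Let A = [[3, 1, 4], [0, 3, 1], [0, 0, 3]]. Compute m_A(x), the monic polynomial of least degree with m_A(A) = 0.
The characteristic polynomial factors as (x - 3)^3. The minimal polynomial is ∏(x - λ)^{k_λ} where k_λ is the size of the largest Jordan block at λ.

For λ = 3: rank(A - 3I) = 2, and the largest Jordan block has size 3 (the smallest k with rank((A - 3I)^k) = rank((A - 3I)^(k+1))).

So m_A(x) = (x - 3)^3.

m_A(x) = (x - 3)^3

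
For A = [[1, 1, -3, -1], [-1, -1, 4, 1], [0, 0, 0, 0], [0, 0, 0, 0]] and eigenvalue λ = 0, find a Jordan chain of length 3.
v_1 = [[2, -1, 1, -2]]^T, v_2 = [[0, 1, 0, 0]]^T, v_3 = [[1, -1, 0, 0]]^T

We seek v_1 ∈ ker(A^3) \ ker(A^2), then set v_{i+1} = A v_i.

One such chain is v_1 = [[2, -1, 1, -2]]^T, v_2 = [[0, 1, 0, 0]]^T, v_3 = [[1, -1, 0, 0]]^T. Check: A v_3 = [[0, 0, 0, 0]]^T = 0.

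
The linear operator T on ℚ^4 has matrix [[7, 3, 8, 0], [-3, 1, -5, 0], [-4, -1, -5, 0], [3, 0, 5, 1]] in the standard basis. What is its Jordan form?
J = [[1, 1, 0, 0], [0, 1, 1, 0], [0, 0, 1, 0], [0, 0, 0, 1]]

The characteristic polynomial is det(xI - A) = (x - 1)^4, so the eigenvalues are 1 (algebraic multiplicity 4).

For λ = 1: rank(A - I) = 2, rank((A - I)^2) = 1, rank((A - I)^3) = 0. The eigenspace has dimension 4 - 2 = 2, so there are 2 Jordan blocks; the rank sequence gives block sizes [3, 1].

Assembling the blocks gives the Jordan form J above.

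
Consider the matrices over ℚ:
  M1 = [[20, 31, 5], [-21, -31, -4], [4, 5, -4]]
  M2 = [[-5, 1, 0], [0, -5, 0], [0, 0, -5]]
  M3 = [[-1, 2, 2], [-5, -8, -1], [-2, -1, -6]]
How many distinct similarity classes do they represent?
Characteristic polynomials: χ_{M1} = (x + 5)^3, χ_{M2} = (x + 5)^3, χ_{M3} = (x + 5)^3.

{M1, M3}: invariant factors (x + 5)^3.

{M2}: invariant factors x + 5, (x + 5)^2.

Matrices are similar if and only if their invariant-factor lists agree; the partition into similarity classes is {M1, M3}, {M2}.

2 classes: {M1, M3}, {M2}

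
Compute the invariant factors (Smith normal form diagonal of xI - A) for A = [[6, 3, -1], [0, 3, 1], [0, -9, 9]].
x - 6, (x - 6)^2

The Jordan structure of A has elementary divisors (x - 6)^2, (x - 6). Arranging the block sizes at each eigenvalue in decreasing order and taking row products gives the invariant factors.

Invariant factors (smallest first, each dividing the next): x - 6, (x - 6)^2.

Check: the last factor (x - 6)^2 is the minimal polynomial, and the product (x - 6)^3 is the characteristic polynomial.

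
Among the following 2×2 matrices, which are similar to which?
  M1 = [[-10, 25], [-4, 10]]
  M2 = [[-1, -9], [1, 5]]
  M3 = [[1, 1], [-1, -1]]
2 classes: {M1, M3}, {M2}

Characteristic polynomials: χ_{M1} = x^2, χ_{M2} = (x - 2)^2, χ_{M3} = x^2.

{M1, M3}: invariant factors x^2.

{M2}: invariant factors (x - 2)^2.

Matrices are similar if and only if their invariant-factor lists agree; the partition into similarity classes is {M1, M3}, {M2}.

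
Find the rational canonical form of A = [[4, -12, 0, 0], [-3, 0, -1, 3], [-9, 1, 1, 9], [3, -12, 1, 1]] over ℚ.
The invariant factors of A (the non-unit diagonal entries of the Smith normal form of xI - A over ℚ[x]) are x - 4, (x - 4)(x + 1)^2, each dividing the next. The characteristic polynomial is their product, (x - 4)^2(x + 1)^2.

The rational canonical form is the block-diagonal matrix of companion matrices C(f_i):
R = [[4, 0, 0, 0], [0, 0, 0, 4], [0, 1, 0, 7], [0, 0, 1, 2]].

R = [[4, 0, 0, 0], [0, 0, 0, 4], [0, 1, 0, 7], [0, 0, 1, 2]]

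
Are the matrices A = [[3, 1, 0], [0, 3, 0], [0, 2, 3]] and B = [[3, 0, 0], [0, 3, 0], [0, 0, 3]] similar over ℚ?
Both have characteristic polynomial (x - 3)^3, but the minimal polynomial of A is (x - 3)^2 while the minimal polynomial of B is x - 3. The minimal polynomial is a similarity invariant, so A and B are not similar.

No.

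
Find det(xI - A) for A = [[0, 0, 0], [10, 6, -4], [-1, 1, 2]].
xI - A = [[x, 0, 0], [-10, x - 6, 4], [1, -1, x - 2]].

Expanding det(xI - A) along the first row:
det(xI - A) = + (x)·det([[x - 6, 4], [-1, x - 2]]) - (0)·det([[-10, 4], [1, x - 2]]) + (0)·det([[-10, x - 6], [1, -1]]).

Evaluating gives χ_A(x) = x^3 - 8x^2 + 16x = x(x - 4)^2.

χ_A(x) = x(x - 4)^2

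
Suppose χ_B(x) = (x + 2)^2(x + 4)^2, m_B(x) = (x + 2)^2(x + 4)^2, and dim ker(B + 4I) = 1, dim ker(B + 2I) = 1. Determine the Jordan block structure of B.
Jordan blocks: (-4, 2), (-2, 2)

λ = -4: algebraic multiplicity 2 (exponent in χ_B), largest block size 2 (exponent in m_B), 1 block (geometric multiplicity). This forces block sizes [2].
λ = -2: algebraic multiplicity 2 (exponent in χ_B), largest block size 2 (exponent in m_B), 1 block (geometric multiplicity). This forces block sizes [2].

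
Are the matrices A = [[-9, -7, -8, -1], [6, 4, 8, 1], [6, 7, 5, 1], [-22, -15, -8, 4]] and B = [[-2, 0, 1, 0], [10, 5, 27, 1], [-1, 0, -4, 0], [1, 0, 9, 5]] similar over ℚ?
No.

Both have characteristic polynomial (x - 5)^2(x + 3)^2, but the minimal polynomial of A is (x - 5)^2(x + 3) while the minimal polynomial of B is (x - 5)^2(x + 3)^2. The minimal polynomial is a similarity invariant, so A and B are not similar.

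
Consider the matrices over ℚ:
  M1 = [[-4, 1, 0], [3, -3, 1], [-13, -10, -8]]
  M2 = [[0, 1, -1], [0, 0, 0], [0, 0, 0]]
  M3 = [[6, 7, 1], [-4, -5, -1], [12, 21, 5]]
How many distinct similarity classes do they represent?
Characteristic polynomials: χ_{M1} = (x + 5)^3, χ_{M2} = x^3, χ_{M3} = (x - 2)^3.

{M1}: invariant factors (x + 5)^3.

{M2}: invariant factors x, x^2.

{M3}: invariant factors x - 2, (x - 2)^2.

Matrices are similar if and only if their invariant-factor lists agree; the partition into similarity classes is {M1}, {M2}, {M3}.

3 classes: {M1}, {M2}, {M3}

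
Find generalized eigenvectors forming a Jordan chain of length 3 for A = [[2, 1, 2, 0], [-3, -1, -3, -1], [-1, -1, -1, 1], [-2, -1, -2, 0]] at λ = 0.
We seek v_1 ∈ ker(A^3) \ ker(A^2), then set v_{i+1} = A v_i.

One such chain is v_1 = [[-1, 2, 0, 0]]^T, v_2 = [[0, 1, -1, 0]]^T, v_3 = [[-1, 2, 0, 1]]^T. Check: A v_3 = [[0, 0, 0, 0]]^T = 0.

v_1 = [[-1, 2, 0, 0]]^T, v_2 = [[0, 1, -1, 0]]^T, v_3 = [[-1, 2, 0, 1]]^T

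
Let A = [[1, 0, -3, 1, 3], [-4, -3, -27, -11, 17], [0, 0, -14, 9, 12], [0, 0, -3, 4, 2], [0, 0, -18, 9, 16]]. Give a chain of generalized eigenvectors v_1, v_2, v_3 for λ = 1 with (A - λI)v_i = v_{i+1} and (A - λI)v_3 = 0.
v_1 = [[0, 5, -1, 0, -1]]^T, v_2 = [[0, -10, 3, 1, 3]]^T, v_3 = [[1, -1, 0, 0, 0]]^T

We seek v_1 ∈ ker((A - I)^3) \ ker((A - I)^2), then set v_{i+1} = (A - I) v_i.

One such chain is v_1 = [[0, 5, -1, 0, -1]]^T, v_2 = [[0, -10, 3, 1, 3]]^T, v_3 = [[1, -1, 0, 0, 0]]^T. Check: (A - I) v_3 = [[0, 0, 0, 0, 0]]^T = 0.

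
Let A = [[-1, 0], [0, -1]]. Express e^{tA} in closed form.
A has Jordan form J = [[-1, 0], [0, -1]] with A = PJP^{-1}, so e^{tA} = P e^{tJ} P^{-1}.

For a Jordan block J_k(λ), e^{tJ_k(λ)} = e^{λt} · (I + tN + t^2 N^2/2! + ... + t^{k-1} N^{k-1}/(k-1)!) where N is the nilpotent superdiagonal part.

Assembling the blocks and conjugating back gives the entries of e^{tA} as shown above.

e^{tA} = [[e^{-t}, 0], [0, e^{-t}]]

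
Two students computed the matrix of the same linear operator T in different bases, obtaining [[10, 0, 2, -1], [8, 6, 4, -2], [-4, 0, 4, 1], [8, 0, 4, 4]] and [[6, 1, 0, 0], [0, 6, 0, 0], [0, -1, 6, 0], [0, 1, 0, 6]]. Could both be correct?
Yes.

Two matrices over a field are similar if and only if they have the same invariant factors.

Both A and B have characteristic polynomial (x - 6)^4 and minimal polynomial (x - 6)^2. Computing further, both have invariant factors x - 6, x - 6, (x - 6)^2. Hence A and B are similar.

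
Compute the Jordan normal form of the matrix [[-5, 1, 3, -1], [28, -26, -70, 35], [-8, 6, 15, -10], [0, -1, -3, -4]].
The characteristic polynomial is det(xI - A) = (x + 5)^4, so the eigenvalues are -5 (algebraic multiplicity 4).

For λ = -5: rank(A + 5I) = 2, rank((A + 5I)^2) = 1, rank((A + 5I)^3) = 0. The eigenspace has dimension 4 - 2 = 2, so there are 2 Jordan blocks; the rank sequence gives block sizes [3, 1].

Assembling the blocks gives the Jordan form J above.

J = [[-5, 1, 0, 0], [0, -5, 1, 0], [0, 0, -5, 0], [0, 0, 0, -5]]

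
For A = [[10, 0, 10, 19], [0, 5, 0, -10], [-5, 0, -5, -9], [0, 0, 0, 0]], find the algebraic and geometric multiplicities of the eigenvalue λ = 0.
algebraic multiplicity 2, geometric multiplicity 1

The characteristic polynomial is x^2(x - 5)^2, so the factor x appears with exponent 2: the algebraic multiplicity is 2.

rank(A) = 3, so the eigenspace has dimension 4 - 3 = 1: the geometric multiplicity is 1.

Since 1 < 2, A is not diagonalizable.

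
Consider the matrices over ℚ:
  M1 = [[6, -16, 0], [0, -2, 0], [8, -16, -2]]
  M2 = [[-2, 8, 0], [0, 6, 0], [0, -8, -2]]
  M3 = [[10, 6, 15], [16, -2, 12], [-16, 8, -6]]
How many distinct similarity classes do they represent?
Characteristic polynomials: χ_{M1} = (x - 6)(x + 2)^2, χ_{M2} = (x - 6)(x + 2)^2, χ_{M3} = (x - 6)(x + 2)^2.

{M1, M2}: invariant factors x + 2, (x - 6)(x + 2).

{M3}: invariant factors (x - 6)(x + 2)^2.

Matrices are similar if and only if their invariant-factor lists agree; the partition into similarity classes is {M1, M2}, {M3}.

2 classes: {M1, M2}, {M3}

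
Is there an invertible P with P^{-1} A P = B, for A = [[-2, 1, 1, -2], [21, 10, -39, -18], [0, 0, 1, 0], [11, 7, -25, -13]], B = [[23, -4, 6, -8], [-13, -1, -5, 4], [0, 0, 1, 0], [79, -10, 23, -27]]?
Yes.

Two matrices over a field are similar if and only if they have the same invariant factors.

Both A and B have characteristic polynomial (x - 1)^2(x + 3)^2 and minimal polynomial (x - 1)(x + 3)^2. Computing further, both have invariant factors x - 1, (x - 1)(x + 3)^2. Hence A and B are similar.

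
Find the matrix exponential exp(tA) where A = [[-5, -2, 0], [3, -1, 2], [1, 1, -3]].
e^{tA} = [[(-t^2 - 2*t + 1)*e^{-3*t}, -2*t*e^{-3*t}, -2*t^2*e^{-3*t}], [t*(t + 3)*e^{-3*t}, (2*t + 1)*e^{-3*t}, 2*t*(t + 1)*e^{-3*t}], [t*(t + 2)*e^{-3*t}/2, t*e^{-3*t}, (t^2 + 1)*e^{-3*t}]]

A has Jordan form J = [[-3, 1, 0], [0, -3, 1], [0, 0, -3]] with A = PJP^{-1}, so e^{tA} = P e^{tJ} P^{-1}.

For a Jordan block J_k(λ), e^{tJ_k(λ)} = e^{λt} · (I + tN + t^2 N^2/2! + ... + t^{k-1} N^{k-1}/(k-1)!) where N is the nilpotent superdiagonal part.

Assembling the blocks and conjugating back gives the entries of e^{tA} as shown above.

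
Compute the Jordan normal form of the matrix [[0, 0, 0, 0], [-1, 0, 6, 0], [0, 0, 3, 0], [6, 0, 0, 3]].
J = [[0, 1, 0, 0], [0, 0, 0, 0], [0, 0, 3, 0], [0, 0, 0, 3]]

The characteristic polynomial is det(xI - A) = x^2(x - 3)^2, so the eigenvalues are 0 (algebraic multiplicity 2), 3 (algebraic multiplicity 2).

For λ = 0: rank(A) = 3, rank(A^2) = 2. The eigenspace has dimension 4 - 3 = 1, so there is 1 Jordan block; the rank sequence gives block sizes [2].

For λ = 3: rank(A - 3I) = 2. The eigenspace has dimension 4 - 2 = 2, so there are 2 Jordan blocks; the rank sequence gives block sizes [1, 1].

Assembling the blocks gives the Jordan form J above.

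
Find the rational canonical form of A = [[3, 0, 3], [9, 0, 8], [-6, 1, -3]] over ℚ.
R = [[0, 0, 3], [1, 0, -1], [0, 1, 0]]

The invariant factors of A (the non-unit diagonal entries of the Smith normal form of xI - A over ℚ[x]) are x^3 + x - 3, each dividing the next. The characteristic polynomial is their product, x^3 + x - 3.

The rational canonical form is the block-diagonal matrix of companion matrices C(f_i):
R = [[0, 0, 3], [1, 0, -1], [0, 1, 0]].

Note the characteristic polynomial does not split into linear factors over ℚ, so A has no Jordan form over ℚ; the rational canonical form exists over any field.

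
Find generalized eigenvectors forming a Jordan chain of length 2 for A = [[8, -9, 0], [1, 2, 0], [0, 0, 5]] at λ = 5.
v_1 = [[4, 1, 0]]^T, v_2 = [[3, 1, 0]]^T

We seek v_1 ∈ ker((A - 5I)^2) \ ker(A - 5I), then set v_{i+1} = (A - 5I) v_i.

One such chain is v_1 = [[4, 1, 0]]^T, v_2 = [[3, 1, 0]]^T. Check: (A - 5I) v_2 = [[0, 0, 0]]^T = 0.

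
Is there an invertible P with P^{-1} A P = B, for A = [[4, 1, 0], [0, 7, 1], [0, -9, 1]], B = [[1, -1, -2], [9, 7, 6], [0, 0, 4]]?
Both have characteristic polynomial (x - 4)^3, but the minimal polynomial of A is (x - 4)^3 while the minimal polynomial of B is (x - 4)^2. The minimal polynomial is a similarity invariant, so A and B are not similar.

No.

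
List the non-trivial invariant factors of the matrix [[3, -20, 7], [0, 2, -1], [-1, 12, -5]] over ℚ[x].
The Jordan structure of A has elementary divisors x^3. Arranging the block sizes at each eigenvalue in decreasing order and taking row products gives the invariant factors.

Invariant factors (smallest first, each dividing the next): x^3.

Check: the last factor x^3 is the minimal polynomial, and the product x^3 is the characteristic polynomial.

x^3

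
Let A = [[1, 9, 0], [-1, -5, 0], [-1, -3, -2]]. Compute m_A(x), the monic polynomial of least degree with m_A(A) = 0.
m_A(x) = (x + 2)^2

The characteristic polynomial factors as (x + 2)^3. The minimal polynomial is ∏(x - λ)^{k_λ} where k_λ is the size of the largest Jordan block at λ.

For λ = -2: rank(A + 2I) = 1, and the largest Jordan block has size 2 (the smallest k with rank((A + 2I)^k) = rank((A + 2I)^(k+1))).

So m_A(x) = (x + 2)^2.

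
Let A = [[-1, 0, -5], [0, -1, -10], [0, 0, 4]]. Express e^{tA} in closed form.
e^{tA} = [[e^{-t}, 0, (1 - e^{5*t})*e^{-t}], [0, e^{-t}, 2*(1 - e^{5*t})*e^{-t}], [0, 0, e^{4*t}]]

A has Jordan form J = [[-1, 0, 0], [0, -1, 0], [0, 0, 4]] with A = PJP^{-1}, so e^{tA} = P e^{tJ} P^{-1}.

For a Jordan block J_k(λ), e^{tJ_k(λ)} = e^{λt} · (I + tN + t^2 N^2/2! + ... + t^{k-1} N^{k-1}/(k-1)!) where N is the nilpotent superdiagonal part.

Assembling the blocks and conjugating back gives the entries of e^{tA} as shown above.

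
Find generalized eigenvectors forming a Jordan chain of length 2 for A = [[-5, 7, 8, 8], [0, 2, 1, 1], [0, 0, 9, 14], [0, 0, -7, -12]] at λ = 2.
v_1 = [[1, 0, 2, -1]]^T, v_2 = [[1, 1, 0, 0]]^T

We seek v_1 ∈ ker((A - 2I)^2) \ ker(A - 2I), then set v_{i+1} = (A - 2I) v_i.

One such chain is v_1 = [[1, 0, 2, -1]]^T, v_2 = [[1, 1, 0, 0]]^T. Check: (A - 2I) v_2 = [[0, 0, 0, 0]]^T = 0.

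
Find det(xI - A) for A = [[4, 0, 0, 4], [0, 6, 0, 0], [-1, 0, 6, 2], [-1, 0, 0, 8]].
xI - A = [[x - 4, 0, 0, -4], [0, x - 6, 0, 0], [1, 0, x - 6, -2], [1, 0, 0, x - 8]].

Expanding det(xI - A) along the first row:
det(xI - A) = + (x - 4)·det([[x - 6, 0, 0], [0, x - 6, -2], [0, 0, x - 8]]) - (0)·det([[0, 0, 0], [1, x - 6, -2], [1, 0, x - 8]]) + (0)·det([[0, x - 6, 0], [1, 0, -2], [1, 0, x - 8]]) - (-4)·det([[0, x - 6, 0], [1, 0, x - 6], [1, 0, 0]]).

Evaluating gives χ_A(x) = x^4 - 24x^3 + 216x^2 - 864x + 1296 = (x - 6)^4.

χ_A(x) = (x - 6)^4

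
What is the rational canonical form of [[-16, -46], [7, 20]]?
R = [[0, -2], [1, 4]]

The invariant factors of A (the non-unit diagonal entries of the Smith normal form of xI - A over ℚ[x]) are x^2 - 4x + 2, each dividing the next. The characteristic polynomial is their product, x^2 - 4x + 2.

The rational canonical form is the block-diagonal matrix of companion matrices C(f_i):
R = [[0, -2], [1, 4]].

Note the characteristic polynomial does not split into linear factors over ℚ, so A has no Jordan form over ℚ; the rational canonical form exists over any field.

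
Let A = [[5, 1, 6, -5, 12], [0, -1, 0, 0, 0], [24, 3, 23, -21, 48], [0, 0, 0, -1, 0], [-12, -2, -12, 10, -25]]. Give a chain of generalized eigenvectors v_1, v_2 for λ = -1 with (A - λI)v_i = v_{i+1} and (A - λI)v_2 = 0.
We seek v_1 ∈ ker((A + I)^2) \ ker(A + I), then set v_{i+1} = (A + I) v_i.

One such chain is v_1 = [[1, 0, 4, 1, -2]]^T, v_2 = [[1, 0, 3, 0, -2]]^T. Check: (A + I) v_2 = [[0, 0, 0, 0, 0]]^T = 0.

v_1 = [[1, 0, 4, 1, -2]]^T, v_2 = [[1, 0, 3, 0, -2]]^T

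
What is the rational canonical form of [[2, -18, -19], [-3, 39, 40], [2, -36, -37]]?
The invariant factors of A (the non-unit diagonal entries of the Smith normal form of xI - A over ℚ[x]) are (x - 6)(x - 1)(x + 3), each dividing the next. The characteristic polynomial is their product, (x - 6)(x - 1)(x + 3).

The rational canonical form is the block-diagonal matrix of companion matrices C(f_i):
R = [[0, 0, -18], [1, 0, 15], [0, 1, 4]].

R = [[0, 0, -18], [1, 0, 15], [0, 1, 4]]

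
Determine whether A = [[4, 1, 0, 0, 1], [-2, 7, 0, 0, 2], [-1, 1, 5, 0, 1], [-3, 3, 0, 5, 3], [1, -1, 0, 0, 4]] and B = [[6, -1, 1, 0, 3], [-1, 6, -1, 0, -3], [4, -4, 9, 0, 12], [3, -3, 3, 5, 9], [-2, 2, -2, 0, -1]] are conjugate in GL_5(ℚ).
Two matrices over a field are similar if and only if they have the same invariant factors.

Both A and B have characteristic polynomial (x - 5)^5 and minimal polynomial (x - 5)^2. Computing further, both have invariant factors x - 5, x - 5, x - 5, (x - 5)^2. Hence A and B are similar.

Yes.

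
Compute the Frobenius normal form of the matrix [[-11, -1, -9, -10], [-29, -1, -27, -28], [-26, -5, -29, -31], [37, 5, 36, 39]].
The invariant factors of A (the non-unit diagonal entries of the Smith normal form of xI - A over ℚ[x]) are (x - 3)(x + 2)(x^2 + 3x - 3), each dividing the next. The characteristic polynomial is their product, (x - 3)(x + 2)(x^2 + 3x - 3).

The rational canonical form is the block-diagonal matrix of companion matrices C(f_i):
R = [[0, 0, 0, -18], [1, 0, 0, 15], [0, 1, 0, 12], [0, 0, 1, -2]].

Note the characteristic polynomial does not split into linear factors over ℚ, so A has no Jordan form over ℚ; the rational canonical form exists over any field.

R = [[0, 0, 0, -18], [1, 0, 0, 15], [0, 1, 0, 12], [0, 0, 1, -2]]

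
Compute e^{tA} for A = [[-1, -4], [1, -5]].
e^{tA} = [[(2*t + 1)*e^{-3*t}, -4*t*e^{-3*t}], [t*e^{-3*t}, (1 - 2*t)*e^{-3*t}]]

A has Jordan form J = [[-3, 1], [0, -3]] with A = PJP^{-1}, so e^{tA} = P e^{tJ} P^{-1}.

For a Jordan block J_k(λ), e^{tJ_k(λ)} = e^{λt} · (I + tN + t^2 N^2/2! + ... + t^{k-1} N^{k-1}/(k-1)!) where N is the nilpotent superdiagonal part.

Assembling the blocks and conjugating back gives the entries of e^{tA} as shown above.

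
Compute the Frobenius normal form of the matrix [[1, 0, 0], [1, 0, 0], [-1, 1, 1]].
The invariant factors of A (the non-unit diagonal entries of the Smith normal form of xI - A over ℚ[x]) are x - 1, x(x - 1), each dividing the next. The characteristic polynomial is their product, x(x - 1)^2.

The rational canonical form is the block-diagonal matrix of companion matrices C(f_i):
R = [[1, 0, 0], [0, 0, 0], [0, 1, 1]].

R = [[1, 0, 0], [0, 0, 0], [0, 1, 1]]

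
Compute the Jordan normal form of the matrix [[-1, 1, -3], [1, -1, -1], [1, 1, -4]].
J = [[-2, 1, 0], [0, -2, 1], [0, 0, -2]]

The characteristic polynomial is det(xI - A) = (x + 2)^3, so the eigenvalues are -2 (algebraic multiplicity 3).

For λ = -2: rank(A + 2I) = 2, rank((A + 2I)^2) = 1, rank((A + 2I)^3) = 0. The eigenspace has dimension 3 - 2 = 1, so there is 1 Jordan block; the rank sequence gives block sizes [3].

Assembling the blocks gives the Jordan form J above.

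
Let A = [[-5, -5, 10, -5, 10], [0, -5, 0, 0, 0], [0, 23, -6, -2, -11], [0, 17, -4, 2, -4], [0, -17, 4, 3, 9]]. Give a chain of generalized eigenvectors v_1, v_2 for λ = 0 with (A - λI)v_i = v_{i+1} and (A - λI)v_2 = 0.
We seek v_1 ∈ ker(A^2) \ ker(A), then set v_{i+1} = A v_i.

One such chain is v_1 = [[1, 0, -4, -3, 3]]^T, v_2 = [[0, 0, -3, -2, 2]]^T. Check: A v_2 = [[0, 0, 0, 0, 0]]^T = 0.

v_1 = [[1, 0, -4, -3, 3]]^T, v_2 = [[0, 0, -3, -2, 2]]^T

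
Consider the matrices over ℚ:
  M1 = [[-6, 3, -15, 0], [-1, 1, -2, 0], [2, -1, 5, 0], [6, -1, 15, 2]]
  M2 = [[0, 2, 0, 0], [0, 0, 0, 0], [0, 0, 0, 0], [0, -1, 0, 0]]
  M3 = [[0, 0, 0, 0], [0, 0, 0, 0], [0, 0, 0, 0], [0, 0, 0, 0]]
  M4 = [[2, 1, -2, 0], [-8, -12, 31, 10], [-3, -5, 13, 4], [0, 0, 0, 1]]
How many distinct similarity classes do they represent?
Characteristic polynomials: χ_{M1} = x^3(x - 2), χ_{M2} = x^4, χ_{M3} = x^4, χ_{M4} = (x - 1)^4.

{M1}: invariant factors x^3(x - 2).

{M2}: invariant factors x, x, x^2.

{M3}: invariant factors x, x, x, x.

{M4}: invariant factors x - 1, (x - 1)^3.

Matrices are similar if and only if their invariant-factor lists agree; the partition into similarity classes is {M1}, {M2}, {M3}, {M4}.

4 classes: {M1}, {M2}, {M3}, {M4}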